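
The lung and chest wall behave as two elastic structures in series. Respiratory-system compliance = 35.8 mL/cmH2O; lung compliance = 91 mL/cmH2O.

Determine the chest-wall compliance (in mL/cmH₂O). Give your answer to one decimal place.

1/Ccw = 1/Crs − 1/CL.
1/Ccw = 1/35.8 − 1/91 = 0.01694.
Ccw = 59.032 mL/cmH2O.

59.0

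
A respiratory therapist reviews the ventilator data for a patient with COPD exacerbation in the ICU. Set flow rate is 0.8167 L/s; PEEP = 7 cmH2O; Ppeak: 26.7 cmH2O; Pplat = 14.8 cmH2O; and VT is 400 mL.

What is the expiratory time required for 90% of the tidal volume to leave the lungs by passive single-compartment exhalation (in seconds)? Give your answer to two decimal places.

R = (PIP − Pplat)/V̇ = (26.7 − 14.8) / 0.8167 = 11.9/0.8167 = 14.571 cmH2O·s/L.
C = Vt/(Pplat − PEEP) = 400.0 / (14.8 − 7) = 400.0/7.8 = 51.282 mL/cmH2O.
τ = R × C = 14.571 × 0.05128 L/cmH2O = 0.7472 s.
t = −τ·ln(1 − 0.90) = −0.7472·ln(0.1) = 1.72 s.

1.72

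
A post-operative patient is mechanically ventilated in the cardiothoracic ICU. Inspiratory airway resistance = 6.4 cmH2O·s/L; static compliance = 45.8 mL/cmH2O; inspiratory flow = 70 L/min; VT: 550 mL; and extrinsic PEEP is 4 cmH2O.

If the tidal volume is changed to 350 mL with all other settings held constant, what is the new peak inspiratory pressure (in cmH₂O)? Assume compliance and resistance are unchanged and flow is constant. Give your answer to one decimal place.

Flow: 70 L/min ÷ 60 = 1.1667 L/s.
PIP = Vt/C + R·V̇ + PEEP (constant-flow equation of motion).
Only the elastic term changes: ΔPIP = ΔVt / C = (350 − 550) / 45.8 = -4.367 cmH2O.
Original PIP = 550/45.8 + 6.4×1.1667 + 4 = 23.476 cmH2O; new PIP = 23.476 + (-4.367) = 19.109 cmH2O.

19.1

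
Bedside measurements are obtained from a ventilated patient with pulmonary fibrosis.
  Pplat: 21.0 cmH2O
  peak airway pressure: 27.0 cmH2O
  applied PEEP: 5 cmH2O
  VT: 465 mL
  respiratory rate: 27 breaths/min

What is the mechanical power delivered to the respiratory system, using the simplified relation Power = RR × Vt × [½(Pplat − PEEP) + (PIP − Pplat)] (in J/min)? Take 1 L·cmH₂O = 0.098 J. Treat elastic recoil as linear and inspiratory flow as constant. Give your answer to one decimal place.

17.2

Per-breath work = Vt × [½(Pplat−PEEP) + (PIP−Pplat)] = 0.465 × [0.5×16.0 + 6.0] = 0.465 × 14.0 = 6.51 L·cmH2O.
Power = 27 × 6.51 = 175.77 L·cmH2O/min.
× 0.098 J/(L·cmH2O) → 17.225 J/min.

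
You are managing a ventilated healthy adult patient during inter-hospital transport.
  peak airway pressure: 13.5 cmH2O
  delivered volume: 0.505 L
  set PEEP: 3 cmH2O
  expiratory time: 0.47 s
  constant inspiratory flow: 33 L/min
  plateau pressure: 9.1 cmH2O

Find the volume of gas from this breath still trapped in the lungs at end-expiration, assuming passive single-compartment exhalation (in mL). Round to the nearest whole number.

Flow: 33 L/min ÷ 60 = 0.55 L/s.
R = (PIP − Pplat)/V̇ = (13.5 − 9.1) / 0.55 = 4.4/0.55 = 8.0 cmH2O·s/L.
C = Vt/(Pplat − PEEP) = 505.0 / (9.1 − 3) = 505.0/6.1 = 82.787 mL/cmH2O.
τ = R × C = 8.0 × 0.08279 L/cmH2O = 0.6623 s.
Fraction remaining = e^(−Te/τ) = e^(−0.47/0.6623) = 0.4918.
Trapped volume = 505.0 × 0.4918 = 248.36 mL.

248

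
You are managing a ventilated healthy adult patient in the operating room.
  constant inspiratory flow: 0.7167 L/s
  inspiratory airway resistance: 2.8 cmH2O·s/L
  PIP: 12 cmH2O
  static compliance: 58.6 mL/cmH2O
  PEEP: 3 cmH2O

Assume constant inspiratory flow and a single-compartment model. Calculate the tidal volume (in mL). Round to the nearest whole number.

Equation of motion (constant flow): PIP = Vt/C + R·V̇ + PEEP.
Vt/C = PIP − R·V̇ − PEEP = 12 − 2.007 − 3 = 6.993 cmH2O.
Vt = C × 6.993 = 58.6 × 6.993 = 409.79 mL.

410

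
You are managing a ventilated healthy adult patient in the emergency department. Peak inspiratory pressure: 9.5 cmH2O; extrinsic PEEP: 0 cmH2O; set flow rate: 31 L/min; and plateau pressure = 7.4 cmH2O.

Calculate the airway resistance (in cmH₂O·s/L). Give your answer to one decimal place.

4.1

Flow: 31 L/min ÷ 60 = 0.5167 L/s.
Raw = (PIP − Pplat) / flow = (9.5 − 7.4) / 0.5167 = 2.1 / 0.5167 = 4.064 cmH2O·s/L.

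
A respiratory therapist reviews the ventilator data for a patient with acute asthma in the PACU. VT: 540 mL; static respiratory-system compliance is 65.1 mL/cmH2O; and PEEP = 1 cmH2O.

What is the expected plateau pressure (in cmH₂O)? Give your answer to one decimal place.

Pplat = PEEP + Vt / Cstat = 1 + 540 / 65.1 = 1 + 8.295 = 9.295 cmH2O.

9.3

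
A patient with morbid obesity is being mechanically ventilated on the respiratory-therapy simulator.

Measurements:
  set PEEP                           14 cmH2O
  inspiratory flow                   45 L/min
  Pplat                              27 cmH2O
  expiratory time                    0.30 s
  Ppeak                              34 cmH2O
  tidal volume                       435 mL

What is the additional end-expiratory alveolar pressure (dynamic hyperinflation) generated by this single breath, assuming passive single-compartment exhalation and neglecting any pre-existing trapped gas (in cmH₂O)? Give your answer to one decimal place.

Flow: 45 L/min ÷ 60 = 0.75 L/s.
R = (PIP − Pplat)/V̇ = (34 − 27) / 0.75 = 7.0/0.75 = 9.333 cmH2O·s/L.
C = Vt/(Pplat − PEEP) = 435.0 / (27 − 14) = 435.0/13.0 = 33.462 mL/cmH2O.
τ = R × C = 9.333 × 0.03346 L/cmH2O = 0.3123 s.
Fraction remaining = e^(−Te/τ) = e^(−0.30/0.3123) = 0.3827; trapped volume = 435.0 × 0.3827 = 166.47 mL.
Additional alveolar pressure from trapping ≈ V_trapped / C = 166.47 / 33.462 = 4.975 cmH2O.

5.0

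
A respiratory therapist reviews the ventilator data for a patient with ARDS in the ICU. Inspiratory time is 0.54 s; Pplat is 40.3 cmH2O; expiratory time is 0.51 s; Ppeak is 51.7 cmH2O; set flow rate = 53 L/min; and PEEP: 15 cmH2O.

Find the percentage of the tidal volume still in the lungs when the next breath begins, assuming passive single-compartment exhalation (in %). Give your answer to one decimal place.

12.3

Flow: 53 L/min ÷ 60 = 0.8833 L/s.
Vt = flow × Ti = 0.8833 L/s × 0.54 s × 1000 mL/L = 476.98 mL.
R = (PIP − Pplat)/V̇ = (51.7 − 40.3) / 0.8833 = 11.4/0.8833 = 12.906 cmH2O·s/L.
C = Vt/(Pplat − PEEP) = 476.98 / (40.3 − 15) = 476.98/25.3 = 18.853 mL/cmH2O.
τ = R × C = 12.906 × 0.01885 L/cmH2O = 0.2433 s.
Fraction remaining at end-expiration = e^(−Te/τ) = e^(−0.51/0.2433) = 0.1229 → 12.29%.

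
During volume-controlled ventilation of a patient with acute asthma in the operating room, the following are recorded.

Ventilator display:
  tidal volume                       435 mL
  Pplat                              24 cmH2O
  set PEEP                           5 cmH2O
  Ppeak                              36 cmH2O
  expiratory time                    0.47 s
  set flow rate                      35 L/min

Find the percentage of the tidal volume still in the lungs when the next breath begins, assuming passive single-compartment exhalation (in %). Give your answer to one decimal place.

Flow: 35 L/min ÷ 60 = 0.5833 L/s.
R = (PIP − Pplat)/V̇ = (36 − 24) / 0.5833 = 12.0/0.5833 = 20.573 cmH2O·s/L.
C = Vt/(Pplat − PEEP) = 435.0 / (24 − 5) = 435.0/19.0 = 22.895 mL/cmH2O.
τ = R × C = 20.573 × 0.0229 L/cmH2O = 0.4711 s.
Fraction remaining at end-expiration = e^(−Te/τ) = e^(−0.47/0.4711) = 0.3687 → 36.87%.

36.9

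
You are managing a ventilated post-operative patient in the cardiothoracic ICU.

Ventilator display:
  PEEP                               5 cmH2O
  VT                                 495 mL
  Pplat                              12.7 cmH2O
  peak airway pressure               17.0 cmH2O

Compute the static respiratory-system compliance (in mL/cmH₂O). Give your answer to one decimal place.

Cstat = Vt / (Pplat − PEEP) = 495 / (12.7 − 5) = 495 / 7.7 = 64.286 mL/cmH2O.

64.3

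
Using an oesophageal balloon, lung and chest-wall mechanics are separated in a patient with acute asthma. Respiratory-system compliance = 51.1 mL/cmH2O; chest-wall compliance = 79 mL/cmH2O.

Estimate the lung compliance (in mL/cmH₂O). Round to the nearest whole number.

145

1/CL = 1/Crs − 1/Ccw.
1/CL = 1/51.1 − 1/79 = 0.006911.
CL = 144.7 mL/cmH2O.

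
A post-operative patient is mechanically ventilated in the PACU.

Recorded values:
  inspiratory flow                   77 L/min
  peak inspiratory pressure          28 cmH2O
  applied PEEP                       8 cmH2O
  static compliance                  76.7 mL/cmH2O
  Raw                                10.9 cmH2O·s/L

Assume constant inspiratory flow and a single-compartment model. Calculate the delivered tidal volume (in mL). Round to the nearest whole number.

461

Flow: 77 L/min ÷ 60 = 1.2833 L/s.
Equation of motion (constant flow): PIP = Vt/C + R·V̇ + PEEP.
Vt/C = PIP − R·V̇ − PEEP = 28 − 13.988 − 8 = 6.012 cmH2O.
Vt = C × 6.012 = 76.7 × 6.012 = 461.12 mL.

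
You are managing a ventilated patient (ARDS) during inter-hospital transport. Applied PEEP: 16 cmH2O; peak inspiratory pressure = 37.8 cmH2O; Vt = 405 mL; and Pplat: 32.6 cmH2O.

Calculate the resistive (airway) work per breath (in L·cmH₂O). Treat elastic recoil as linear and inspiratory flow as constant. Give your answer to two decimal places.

With constant inspiratory flow the resistive pressure is constant at PIP − Pplat = 37.8 − 32.6 = 5.2 cmH2O, so resistive work = 5.2 × 0.405 = 2.106 L·cmH2O.

2.11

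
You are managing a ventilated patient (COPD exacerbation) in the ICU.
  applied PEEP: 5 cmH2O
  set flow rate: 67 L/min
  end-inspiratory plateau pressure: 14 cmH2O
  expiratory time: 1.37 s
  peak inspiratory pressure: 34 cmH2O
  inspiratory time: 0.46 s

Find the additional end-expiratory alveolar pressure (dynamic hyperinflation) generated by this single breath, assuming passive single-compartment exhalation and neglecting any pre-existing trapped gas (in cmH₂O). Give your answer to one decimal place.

2.4

Flow: 67 L/min ÷ 60 = 1.1167 L/s.
Vt = flow × Ti = 1.1167 L/s × 0.46 s × 1000 mL/L = 513.68 mL.
R = (PIP − Pplat)/V̇ = (34 − 14) / 1.1167 = 20.0/1.1167 = 17.91 cmH2O·s/L.
C = Vt/(Pplat − PEEP) = 513.68 / (14 − 5) = 513.68/9.0 = 57.076 mL/cmH2O.
τ = R × C = 17.91 × 0.05708 L/cmH2O = 1.022 s.
Fraction remaining = e^(−Te/τ) = e^(−1.37/1.022) = 0.2617; trapped volume = 513.68 × 0.2617 = 134.43 mL.
Additional alveolar pressure from trapping ≈ V_trapped / C = 134.43 / 57.076 = 2.355 cmH2O.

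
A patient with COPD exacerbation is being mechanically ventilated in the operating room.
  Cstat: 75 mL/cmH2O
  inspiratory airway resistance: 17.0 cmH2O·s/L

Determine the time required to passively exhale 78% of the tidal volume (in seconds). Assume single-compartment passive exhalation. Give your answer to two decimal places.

1.93

τ = R × C = 17.0 × 75 mL/cmH2O = 17.0 × 0.075 L/cmH2O = 1.275 s.
Exhaled fraction f = 1 − e^(−t/τ) → t = −τ·ln(1 − f) = −1.275·ln(0.22) = 1.931 s.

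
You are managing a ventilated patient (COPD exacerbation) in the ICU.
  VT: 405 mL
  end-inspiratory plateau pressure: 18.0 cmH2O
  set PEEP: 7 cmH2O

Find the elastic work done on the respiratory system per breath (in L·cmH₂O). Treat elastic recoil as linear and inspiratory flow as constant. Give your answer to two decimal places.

2.23

Elastic work ≈ ½ × (Pplat − PEEP) × Vt = 0.5 × (18.0 − 7) × 0.405 L = 0.5 × 11.0 × 0.405 = 2.228 L·cmH2O.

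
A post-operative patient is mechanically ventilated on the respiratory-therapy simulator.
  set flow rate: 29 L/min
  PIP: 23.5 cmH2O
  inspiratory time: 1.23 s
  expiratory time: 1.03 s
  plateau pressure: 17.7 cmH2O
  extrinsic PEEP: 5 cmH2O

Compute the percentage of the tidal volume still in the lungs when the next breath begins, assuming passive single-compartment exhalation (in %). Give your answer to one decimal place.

Flow: 29 L/min ÷ 60 = 0.4833 L/s.
Vt = flow × Ti = 0.4833 L/s × 1.23 s × 1000 mL/L = 594.46 mL.
R = (PIP − Pplat)/V̇ = (23.5 − 17.7) / 0.4833 = 5.8/0.4833 = 12.001 cmH2O·s/L.
C = Vt/(Pplat − PEEP) = 594.46 / (17.7 − 5) = 594.46/12.7 = 46.808 mL/cmH2O.
τ = R × C = 12.001 × 0.04681 L/cmH2O = 0.5618 s.
Fraction remaining at end-expiration = e^(−Te/τ) = e^(−1.03/0.5618) = 0.1599 → 15.99%.

16.0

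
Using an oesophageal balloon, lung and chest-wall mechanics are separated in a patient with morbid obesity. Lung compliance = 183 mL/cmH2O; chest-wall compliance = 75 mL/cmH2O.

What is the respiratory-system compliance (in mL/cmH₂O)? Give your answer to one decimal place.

53.2

Lung and chest wall are elastances in series: 1/Crs = 1/CL + 1/Ccw.
1/Crs = 1/183 + 1/75 = 0.0188.
Crs = 53.191 mL/cmH2O.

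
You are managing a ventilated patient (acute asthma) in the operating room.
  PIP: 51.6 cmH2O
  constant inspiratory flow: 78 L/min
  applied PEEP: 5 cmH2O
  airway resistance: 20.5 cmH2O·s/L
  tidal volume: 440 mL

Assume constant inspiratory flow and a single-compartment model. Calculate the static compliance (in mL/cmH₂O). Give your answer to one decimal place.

Flow: 78 L/min ÷ 60 = 1.3 L/s.
Equation of motion (constant flow): PIP = Vt/C + R·V̇ + PEEP.
Vt/C = PIP − R·V̇ − PEEP = 51.6 − 20.5×1.3 − 5 = 51.6 − 26.65 − 5 = 19.95 cmH2O.
C = Vt / 19.95 = 440 / 19.95 = 22.055 mL/cmH2O.

22.1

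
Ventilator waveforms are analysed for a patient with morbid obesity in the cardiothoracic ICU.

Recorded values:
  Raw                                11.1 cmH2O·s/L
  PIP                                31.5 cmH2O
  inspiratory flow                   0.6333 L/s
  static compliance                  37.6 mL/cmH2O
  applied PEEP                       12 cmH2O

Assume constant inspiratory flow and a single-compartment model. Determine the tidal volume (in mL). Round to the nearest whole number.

469

Equation of motion (constant flow): PIP = Vt/C + R·V̇ + PEEP.
Vt/C = PIP − R·V̇ − PEEP = 31.5 − 7.03 − 12 = 12.47 cmH2O.
Vt = C × 12.47 = 37.6 × 12.47 = 468.87 mL.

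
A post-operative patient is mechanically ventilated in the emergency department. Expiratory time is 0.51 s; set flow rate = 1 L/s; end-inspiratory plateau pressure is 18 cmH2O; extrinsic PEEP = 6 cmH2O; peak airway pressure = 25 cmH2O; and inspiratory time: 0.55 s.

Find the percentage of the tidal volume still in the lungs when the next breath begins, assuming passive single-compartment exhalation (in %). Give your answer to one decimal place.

20.4

Vt = flow × Ti = 1 L/s × 0.55 s × 1000 mL/L = 550.0 mL.
R = (PIP − Pplat)/V̇ = (25 − 18) / 1 = 7.0/1 = 7.0 cmH2O·s/L.
C = Vt/(Pplat − PEEP) = 550.0 / (18 − 6) = 550.0/12.0 = 45.833 mL/cmH2O.
τ = R × C = 7.0 × 0.04583 L/cmH2O = 0.3208 s.
Fraction remaining at end-expiration = e^(−Te/τ) = e^(−0.51/0.3208) = 0.204 → 20.4%.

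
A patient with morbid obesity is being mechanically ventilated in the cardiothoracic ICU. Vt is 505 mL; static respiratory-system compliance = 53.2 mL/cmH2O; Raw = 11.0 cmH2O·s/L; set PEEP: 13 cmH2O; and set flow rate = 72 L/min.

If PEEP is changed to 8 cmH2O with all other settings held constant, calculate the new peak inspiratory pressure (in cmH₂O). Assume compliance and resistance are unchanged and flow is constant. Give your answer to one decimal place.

Flow: 72 L/min ÷ 60 = 1.2 L/s.
PIP = Vt/C + R·V̇ + PEEP (constant-flow equation of motion).
Only the baseline term changes: ΔPIP = ΔPEEP = 8 − 13 = -5.0 cmH2O.
Original PIP = 505/53.2 + 11.0×1.2 + 13 = 35.692 cmH2O; new PIP = 35.692 + (-5.0) = 30.692 cmH2O.

30.7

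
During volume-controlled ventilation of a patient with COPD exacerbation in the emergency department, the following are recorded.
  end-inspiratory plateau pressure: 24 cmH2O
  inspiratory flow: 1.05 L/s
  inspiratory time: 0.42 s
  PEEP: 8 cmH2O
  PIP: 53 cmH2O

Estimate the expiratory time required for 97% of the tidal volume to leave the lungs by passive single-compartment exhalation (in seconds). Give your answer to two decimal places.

Vt = flow × Ti = 1.05 L/s × 0.42 s × 1000 mL/L = 441.0 mL.
R = (PIP − Pplat)/V̇ = (53 − 24) / 1.05 = 29.0/1.05 = 27.619 cmH2O·s/L.
C = Vt/(Pplat − PEEP) = 441.0 / (24 − 8) = 441.0/16.0 = 27.563 mL/cmH2O.
τ = R × C = 27.619 × 0.02756 L/cmH2O = 0.7612 s.
t = −τ·ln(1 − 0.97) = −0.7612·ln(0.03) = 2.669 s.

2.67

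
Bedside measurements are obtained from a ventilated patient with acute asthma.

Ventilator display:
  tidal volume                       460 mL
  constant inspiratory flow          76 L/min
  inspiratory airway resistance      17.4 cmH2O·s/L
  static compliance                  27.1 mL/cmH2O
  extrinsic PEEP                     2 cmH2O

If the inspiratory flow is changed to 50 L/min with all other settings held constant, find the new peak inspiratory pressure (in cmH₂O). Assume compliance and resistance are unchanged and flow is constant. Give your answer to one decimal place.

Flow: 76 L/min ÷ 60 = 1.2667 L/s.
New flow: 50 L/min ÷ 60 = 0.8333 L/s.
PIP = Vt/C + R·V̇ + PEEP (constant-flow equation of motion).
Only the resistive term changes: ΔPIP = R × ΔV̇ = 17.4 × (0.8333 − 1.2667) = 17.4 × -0.4334 = -7.541 cmH2O.
Original PIP = 460/27.1 + 17.4×1.2667 + 2 = 41.015 cmH2O; new PIP = 41.015 + (-7.541) = 33.474 cmH2O.

33.5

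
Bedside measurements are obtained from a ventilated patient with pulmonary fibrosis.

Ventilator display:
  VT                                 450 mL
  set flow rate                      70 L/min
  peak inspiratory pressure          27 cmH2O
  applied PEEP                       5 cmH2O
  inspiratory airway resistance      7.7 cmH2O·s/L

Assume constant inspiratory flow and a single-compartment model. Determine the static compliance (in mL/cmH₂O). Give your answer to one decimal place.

34.6

Flow: 70 L/min ÷ 60 = 1.1667 L/s.
Equation of motion (constant flow): PIP = Vt/C + R·V̇ + PEEP.
Vt/C = PIP − R·V̇ − PEEP = 27 − 7.7×1.1667 − 5 = 27 − 8.984 − 5 = 13.016 cmH2O.
C = Vt / 13.016 = 450 / 13.016 = 34.573 mL/cmH2O.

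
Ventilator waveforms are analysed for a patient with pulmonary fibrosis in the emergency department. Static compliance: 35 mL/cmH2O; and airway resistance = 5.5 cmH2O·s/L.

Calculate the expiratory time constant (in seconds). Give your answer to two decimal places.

0.19

τ = R × C = 5.5 × 35 mL/cmH2O = 5.5 × 0.035 L/cmH2O = 0.1925 s.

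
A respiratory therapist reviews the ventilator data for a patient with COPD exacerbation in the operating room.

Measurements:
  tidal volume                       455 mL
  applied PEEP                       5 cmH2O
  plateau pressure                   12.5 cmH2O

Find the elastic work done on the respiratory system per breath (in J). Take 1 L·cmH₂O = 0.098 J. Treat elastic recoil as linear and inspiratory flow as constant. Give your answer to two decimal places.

0.17

Elastic work ≈ ½ × (Pplat − PEEP) × Vt = 0.5 × (12.5 − 5) × 0.455 L = 0.5 × 7.5 × 0.455 = 1.706 L·cmH2O.
× 0.098 J/(L·cmH2O) → 0.1672 J.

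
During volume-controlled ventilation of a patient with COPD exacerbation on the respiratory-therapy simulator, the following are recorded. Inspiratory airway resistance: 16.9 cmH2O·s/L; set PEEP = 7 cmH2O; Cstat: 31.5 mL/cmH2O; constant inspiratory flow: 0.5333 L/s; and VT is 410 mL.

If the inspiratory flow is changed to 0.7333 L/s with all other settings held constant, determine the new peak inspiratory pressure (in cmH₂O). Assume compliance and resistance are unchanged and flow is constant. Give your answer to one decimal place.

PIP = Vt/C + R·V̇ + PEEP (constant-flow equation of motion).
Only the resistive term changes: ΔPIP = R × ΔV̇ = 16.9 × (0.7333 − 0.5333) = 16.9 × 0.2 = 3.38 cmH2O.
Original PIP = 410/31.5 + 16.9×0.5333 + 7 = 29.029 cmH2O; new PIP = 29.029 + (3.38) = 32.409 cmH2O.

32.4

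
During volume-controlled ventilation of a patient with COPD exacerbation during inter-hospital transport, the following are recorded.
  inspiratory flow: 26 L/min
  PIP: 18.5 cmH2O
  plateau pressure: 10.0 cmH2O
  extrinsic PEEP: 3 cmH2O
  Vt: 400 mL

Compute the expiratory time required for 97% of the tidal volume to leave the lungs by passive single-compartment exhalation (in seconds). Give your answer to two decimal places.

Flow: 26 L/min ÷ 60 = 0.4333 L/s.
R = (PIP − Pplat)/V̇ = (18.5 − 10.0) / 0.4333 = 8.5/0.4333 = 19.617 cmH2O·s/L.
C = Vt/(Pplat − PEEP) = 400.0 / (10.0 − 3) = 400.0/7.0 = 57.143 mL/cmH2O.
τ = R × C = 19.617 × 0.05714 L/cmH2O = 1.121 s.
t = −τ·ln(1 − 0.97) = −1.121·ln(0.03) = 3.931 s.

3.93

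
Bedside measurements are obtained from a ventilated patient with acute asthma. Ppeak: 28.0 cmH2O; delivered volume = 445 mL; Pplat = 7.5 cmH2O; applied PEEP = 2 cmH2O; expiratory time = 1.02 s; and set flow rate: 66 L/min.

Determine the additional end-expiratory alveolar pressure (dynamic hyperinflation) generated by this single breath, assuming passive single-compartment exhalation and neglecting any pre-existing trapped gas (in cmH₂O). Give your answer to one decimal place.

Flow: 66 L/min ÷ 60 = 1.1 L/s.
R = (PIP − Pplat)/V̇ = (28.0 − 7.5) / 1.1 = 20.5/1.1 = 18.636 cmH2O·s/L.
C = Vt/(Pplat − PEEP) = 445.0 / (7.5 − 2) = 445.0/5.5 = 80.909 mL/cmH2O.
τ = R × C = 18.636 × 0.08091 L/cmH2O = 1.508 s.
Fraction remaining = e^(−Te/τ) = e^(−1.02/1.508) = 0.5084; trapped volume = 445.0 × 0.5084 = 226.24 mL.
Additional alveolar pressure from trapping ≈ V_trapped / C = 226.24 / 80.909 = 2.796 cmH2O.

2.8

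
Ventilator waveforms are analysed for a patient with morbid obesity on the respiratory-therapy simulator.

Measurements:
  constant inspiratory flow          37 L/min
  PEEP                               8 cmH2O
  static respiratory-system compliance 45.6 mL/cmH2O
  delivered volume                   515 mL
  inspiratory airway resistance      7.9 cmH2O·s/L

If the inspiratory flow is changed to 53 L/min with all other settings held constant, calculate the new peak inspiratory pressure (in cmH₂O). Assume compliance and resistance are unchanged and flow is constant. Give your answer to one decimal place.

Flow: 37 L/min ÷ 60 = 0.6167 L/s.
New flow: 53 L/min ÷ 60 = 0.8833 L/s.
PIP = Vt/C + R·V̇ + PEEP (constant-flow equation of motion).
Only the resistive term changes: ΔPIP = R × ΔV̇ = 7.9 × (0.8833 − 0.6167) = 7.9 × 0.2666 = 2.106 cmH2O.
Original PIP = 515/45.6 + 7.9×0.6167 + 8 = 24.166 cmH2O; new PIP = 24.166 + (2.106) = 26.272 cmH2O.

26.3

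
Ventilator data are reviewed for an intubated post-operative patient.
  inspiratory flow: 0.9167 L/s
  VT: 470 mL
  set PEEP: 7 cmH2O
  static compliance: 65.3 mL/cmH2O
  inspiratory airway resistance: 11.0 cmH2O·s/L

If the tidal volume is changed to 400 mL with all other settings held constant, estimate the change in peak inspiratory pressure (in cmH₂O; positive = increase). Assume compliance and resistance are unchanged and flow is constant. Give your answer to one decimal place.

-1.1

PIP = Vt/C + R·V̇ + PEEP (constant-flow equation of motion).
Only the elastic term changes: ΔPIP = ΔVt / C = (400 − 470) / 65.3 = -1.072 cmH2O.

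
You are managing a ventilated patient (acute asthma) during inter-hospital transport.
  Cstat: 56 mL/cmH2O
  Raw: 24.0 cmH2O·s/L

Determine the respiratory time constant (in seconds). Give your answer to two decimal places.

τ = R × C = 24.0 × 56 mL/cmH2O = 24.0 × 0.056 L/cmH2O = 1.344 s.

1.34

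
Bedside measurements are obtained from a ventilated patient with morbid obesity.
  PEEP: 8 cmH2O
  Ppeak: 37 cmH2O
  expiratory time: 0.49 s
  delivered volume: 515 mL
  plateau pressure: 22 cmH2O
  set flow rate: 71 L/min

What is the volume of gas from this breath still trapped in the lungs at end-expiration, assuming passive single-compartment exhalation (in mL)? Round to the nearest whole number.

180

Flow: 71 L/min ÷ 60 = 1.1833 L/s.
R = (PIP − Pplat)/V̇ = (37 − 22) / 1.1833 = 15.0/1.1833 = 12.676 cmH2O·s/L.
C = Vt/(Pplat − PEEP) = 515.0 / (22 − 8) = 515.0/14.0 = 36.786 mL/cmH2O.
τ = R × C = 12.676 × 0.03679 L/cmH2O = 0.4664 s.
Fraction remaining = e^(−Te/τ) = e^(−0.49/0.4664) = 0.3497.
Trapped volume = 515.0 × 0.3497 = 180.1 mL.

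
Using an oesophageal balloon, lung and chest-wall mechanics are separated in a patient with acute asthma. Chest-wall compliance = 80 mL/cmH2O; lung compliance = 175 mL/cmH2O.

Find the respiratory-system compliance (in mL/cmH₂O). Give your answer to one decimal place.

54.9

Lung and chest wall are elastances in series: 1/Crs = 1/CL + 1/Ccw.
1/Crs = 1/175 + 1/80 = 0.01821.
Crs = 54.915 mL/cmH2O.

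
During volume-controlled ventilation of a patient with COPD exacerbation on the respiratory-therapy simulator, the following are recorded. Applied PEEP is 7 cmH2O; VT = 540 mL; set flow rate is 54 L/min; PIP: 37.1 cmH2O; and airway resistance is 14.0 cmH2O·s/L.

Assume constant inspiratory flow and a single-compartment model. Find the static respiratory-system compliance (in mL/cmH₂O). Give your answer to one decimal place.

Flow: 54 L/min ÷ 60 = 0.9 L/s.
Equation of motion (constant flow): PIP = Vt/C + R·V̇ + PEEP.
Vt/C = PIP − R·V̇ − PEEP = 37.1 − 14.0×0.9 − 7 = 37.1 − 12.6 − 7 = 17.5 cmH2O.
C = Vt / 17.5 = 540 / 17.5 = 30.857 mL/cmH2O.

30.9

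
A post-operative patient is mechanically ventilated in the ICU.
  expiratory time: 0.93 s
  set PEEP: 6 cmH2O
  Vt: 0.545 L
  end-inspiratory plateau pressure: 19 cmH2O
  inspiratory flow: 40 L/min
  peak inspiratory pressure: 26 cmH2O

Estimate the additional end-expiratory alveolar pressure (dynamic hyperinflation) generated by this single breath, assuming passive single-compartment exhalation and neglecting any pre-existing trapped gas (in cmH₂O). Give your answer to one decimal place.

Flow: 40 L/min ÷ 60 = 0.6667 L/s.
R = (PIP − Pplat)/V̇ = (26 − 19) / 0.6667 = 7.0/0.6667 = 10.499 cmH2O·s/L.
C = Vt/(Pplat − PEEP) = 545.0 / (19 − 6) = 545.0/13.0 = 41.923 mL/cmH2O.
τ = R × C = 10.499 × 0.04192 L/cmH2O = 0.4401 s.
Fraction remaining = e^(−Te/τ) = e^(−0.93/0.4401) = 0.1209; trapped volume = 545.0 × 0.1209 = 65.891 mL.
Additional alveolar pressure from trapping ≈ V_trapped / C = 65.891 / 41.923 = 1.572 cmH2O.

1.6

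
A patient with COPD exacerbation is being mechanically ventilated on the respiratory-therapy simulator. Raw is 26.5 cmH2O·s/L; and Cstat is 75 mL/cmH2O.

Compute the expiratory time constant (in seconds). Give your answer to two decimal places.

1.99

τ = R × C = 26.5 × 75 mL/cmH2O = 26.5 × 0.075 L/cmH2O = 1.988 s.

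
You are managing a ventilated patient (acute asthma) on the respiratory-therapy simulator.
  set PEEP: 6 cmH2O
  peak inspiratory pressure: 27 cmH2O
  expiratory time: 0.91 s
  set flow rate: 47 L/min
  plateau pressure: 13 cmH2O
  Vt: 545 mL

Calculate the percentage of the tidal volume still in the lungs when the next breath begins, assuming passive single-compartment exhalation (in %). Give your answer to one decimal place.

52.0

Flow: 47 L/min ÷ 60 = 0.7833 L/s.
R = (PIP − Pplat)/V̇ = (27 − 13) / 0.7833 = 14.0/0.7833 = 17.873 cmH2O·s/L.
C = Vt/(Pplat − PEEP) = 545.0 / (13 − 6) = 545.0/7.0 = 77.857 mL/cmH2O.
τ = R × C = 17.873 × 0.07786 L/cmH2O = 1.392 s.
Fraction remaining at end-expiration = e^(−Te/τ) = e^(−0.91/1.392) = 0.5201 → 52.01%.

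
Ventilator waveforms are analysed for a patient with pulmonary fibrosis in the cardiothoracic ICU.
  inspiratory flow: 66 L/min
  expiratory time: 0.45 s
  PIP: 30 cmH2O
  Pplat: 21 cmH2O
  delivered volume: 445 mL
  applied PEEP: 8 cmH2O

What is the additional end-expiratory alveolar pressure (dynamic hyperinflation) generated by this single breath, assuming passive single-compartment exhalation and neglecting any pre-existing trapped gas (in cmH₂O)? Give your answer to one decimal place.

2.6

Flow: 66 L/min ÷ 60 = 1.1 L/s.
R = (PIP − Pplat)/V̇ = (30 − 21) / 1.1 = 9.0/1.1 = 8.182 cmH2O·s/L.
C = Vt/(Pplat − PEEP) = 445.0 / (21 − 8) = 445.0/13.0 = 34.231 mL/cmH2O.
τ = R × C = 8.182 × 0.03423 L/cmH2O = 0.2801 s.
Fraction remaining = e^(−Te/τ) = e^(−0.45/0.2801) = 0.2006; trapped volume = 445.0 × 0.2006 = 89.267 mL.
Additional alveolar pressure from trapping ≈ V_trapped / C = 89.267 / 34.231 = 2.608 cmH2O.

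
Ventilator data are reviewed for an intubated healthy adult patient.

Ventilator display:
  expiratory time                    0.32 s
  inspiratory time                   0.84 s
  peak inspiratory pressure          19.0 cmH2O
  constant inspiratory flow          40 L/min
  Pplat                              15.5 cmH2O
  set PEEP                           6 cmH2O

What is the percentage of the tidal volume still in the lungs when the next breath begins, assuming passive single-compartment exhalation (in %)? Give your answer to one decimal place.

Flow: 40 L/min ÷ 60 = 0.6667 L/s.
Vt = flow × Ti = 0.6667 L/s × 0.84 s × 1000 mL/L = 560.03 mL.
R = (PIP − Pplat)/V̇ = (19.0 − 15.5) / 0.6667 = 3.5/0.6667 = 5.25 cmH2O·s/L.
C = Vt/(Pplat − PEEP) = 560.03 / (15.5 − 6) = 560.03/9.5 = 58.951 mL/cmH2O.
τ = R × C = 5.25 × 0.05895 L/cmH2O = 0.3095 s.
Fraction remaining at end-expiration = e^(−Te/τ) = e^(−0.32/0.3095) = 0.3556 → 35.56%.

35.6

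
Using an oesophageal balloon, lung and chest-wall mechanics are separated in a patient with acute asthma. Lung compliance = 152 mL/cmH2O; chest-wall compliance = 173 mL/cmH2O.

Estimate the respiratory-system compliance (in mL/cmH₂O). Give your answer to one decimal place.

80.9

Lung and chest wall are elastances in series: 1/Crs = 1/CL + 1/Ccw.
1/Crs = 1/152 + 1/173 = 0.01236.
Crs = 80.906 mL/cmH2O.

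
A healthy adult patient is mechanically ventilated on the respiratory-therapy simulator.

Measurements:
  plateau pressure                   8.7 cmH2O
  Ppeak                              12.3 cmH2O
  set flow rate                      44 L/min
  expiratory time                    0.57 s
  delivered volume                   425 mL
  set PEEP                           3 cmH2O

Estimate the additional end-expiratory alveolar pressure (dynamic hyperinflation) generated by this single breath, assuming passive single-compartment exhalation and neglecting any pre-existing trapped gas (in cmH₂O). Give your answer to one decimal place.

1.2

Flow: 44 L/min ÷ 60 = 0.7333 L/s.
R = (PIP − Pplat)/V̇ = (12.3 − 8.7) / 0.7333 = 3.6/0.7333 = 4.909 cmH2O·s/L.
C = Vt/(Pplat − PEEP) = 425.0 / (8.7 − 3) = 425.0/5.7 = 74.561 mL/cmH2O.
τ = R × C = 4.909 × 0.07456 L/cmH2O = 0.366 s.
Fraction remaining = e^(−Te/τ) = e^(−0.57/0.366) = 0.2107; trapped volume = 425.0 × 0.2107 = 89.548 mL.
Additional alveolar pressure from trapping ≈ V_trapped / C = 89.548 / 74.561 = 1.201 cmH2O.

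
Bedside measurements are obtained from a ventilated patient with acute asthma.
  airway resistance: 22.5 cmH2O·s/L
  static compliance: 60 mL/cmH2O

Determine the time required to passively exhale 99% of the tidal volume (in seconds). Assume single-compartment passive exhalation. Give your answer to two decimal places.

τ = R × C = 22.5 × 60 mL/cmH2O = 22.5 × 0.060 L/cmH2O = 1.35 s.
Exhaled fraction f = 1 − e^(−t/τ) → t = −τ·ln(1 − f) = −1.35·ln(0.01) = 6.217 s.

6.22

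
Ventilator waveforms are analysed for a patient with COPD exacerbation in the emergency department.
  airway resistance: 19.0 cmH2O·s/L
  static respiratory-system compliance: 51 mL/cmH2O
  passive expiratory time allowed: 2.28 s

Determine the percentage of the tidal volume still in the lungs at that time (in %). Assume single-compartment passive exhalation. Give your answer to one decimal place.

9.5

τ = R × C = 19.0 × 51 mL/cmH2O = 19.0 × 0.051 L/cmH2O = 0.969 s.
Passive exhalation: V(t)/V₀ = e^(−t/τ) = e^(−2.28/0.969) = 0.09509.
Fraction remaining = 0.09509 → 9.509%.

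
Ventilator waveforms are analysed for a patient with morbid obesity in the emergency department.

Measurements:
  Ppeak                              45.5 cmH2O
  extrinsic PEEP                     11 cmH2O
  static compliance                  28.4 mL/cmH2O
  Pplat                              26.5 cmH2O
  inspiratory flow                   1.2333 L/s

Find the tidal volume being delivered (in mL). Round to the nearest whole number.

440

Vt = Cstat × (Pplat − PEEP) = 28.4 × (26.5 − 11) = 28.4 × 15.5 = 440.2 mL.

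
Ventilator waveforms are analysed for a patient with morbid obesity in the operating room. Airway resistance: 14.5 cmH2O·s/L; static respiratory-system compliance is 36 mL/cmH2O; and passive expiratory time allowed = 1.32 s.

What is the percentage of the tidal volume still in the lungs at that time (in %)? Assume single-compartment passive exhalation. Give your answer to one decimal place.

8.0

τ = R × C = 14.5 × 36 mL/cmH2O = 14.5 × 0.036 L/cmH2O = 0.522 s.
Passive exhalation: V(t)/V₀ = e^(−t/τ) = e^(−1.32/0.522) = 0.07976.
Fraction remaining = 0.07976 → 7.976%.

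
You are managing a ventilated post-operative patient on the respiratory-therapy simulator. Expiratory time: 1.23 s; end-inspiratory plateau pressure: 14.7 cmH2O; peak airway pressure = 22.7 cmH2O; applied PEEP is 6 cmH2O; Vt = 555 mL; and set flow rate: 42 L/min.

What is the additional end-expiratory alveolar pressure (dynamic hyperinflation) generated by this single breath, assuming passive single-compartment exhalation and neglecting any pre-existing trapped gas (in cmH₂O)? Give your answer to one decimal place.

Flow: 42 L/min ÷ 60 = 0.7 L/s.
R = (PIP − Pplat)/V̇ = (22.7 − 14.7) / 0.7 = 8.0/0.7 = 11.429 cmH2O·s/L.
C = Vt/(Pplat − PEEP) = 555.0 / (14.7 − 6) = 555.0/8.7 = 63.793 mL/cmH2O.
τ = R × C = 11.429 × 0.06379 L/cmH2O = 0.7291 s.
Fraction remaining = e^(−Te/τ) = e^(−1.23/0.7291) = 0.1851; trapped volume = 555.0 × 0.1851 = 102.73 mL.
Additional alveolar pressure from trapping ≈ V_trapped / C = 102.73 / 63.793 = 1.61 cmH2O.

1.6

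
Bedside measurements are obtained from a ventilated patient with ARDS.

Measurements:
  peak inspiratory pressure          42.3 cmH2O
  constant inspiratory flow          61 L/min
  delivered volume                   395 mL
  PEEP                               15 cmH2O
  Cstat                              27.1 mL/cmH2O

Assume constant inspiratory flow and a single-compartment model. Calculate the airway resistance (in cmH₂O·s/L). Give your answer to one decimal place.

12.5

Flow: 61 L/min ÷ 60 = 1.0167 L/s.
Equation of motion (constant flow): PIP = Vt/C + R·V̇ + PEEP.
R·V̇ = PIP − Vt/C − PEEP = 42.3 − 395/27.1 − 15 = 42.3 − 14.576 − 15 = 12.724 cmH2O.
R = 12.724 / 1.0167 = 12.515 cmH2O·s/L.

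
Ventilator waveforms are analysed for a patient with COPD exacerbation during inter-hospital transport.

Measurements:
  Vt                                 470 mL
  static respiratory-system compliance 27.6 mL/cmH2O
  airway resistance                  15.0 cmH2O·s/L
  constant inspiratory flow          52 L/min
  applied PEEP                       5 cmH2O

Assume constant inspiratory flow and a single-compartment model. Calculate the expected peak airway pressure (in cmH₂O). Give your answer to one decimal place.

35.0

Flow: 52 L/min ÷ 60 = 0.8667 L/s.
Equation of motion (constant flow): PIP = Vt/C + R·V̇ + PEEP.
PIP = 470/27.6 + 15.0×0.8667 + 5 = 17.029 + 13.001 + 5 = 35.03 cmH2O.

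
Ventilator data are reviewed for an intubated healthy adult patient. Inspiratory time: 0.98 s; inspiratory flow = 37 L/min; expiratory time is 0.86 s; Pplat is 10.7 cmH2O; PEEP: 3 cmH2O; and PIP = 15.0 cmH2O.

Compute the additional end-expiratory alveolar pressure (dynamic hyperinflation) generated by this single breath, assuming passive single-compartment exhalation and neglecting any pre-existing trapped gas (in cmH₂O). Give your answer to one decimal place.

1.6

Flow: 37 L/min ÷ 60 = 0.6167 L/s.
Vt = flow × Ti = 0.6167 L/s × 0.98 s × 1000 mL/L = 604.37 mL.
R = (PIP − Pplat)/V̇ = (15.0 − 10.7) / 0.6167 = 4.3/0.6167 = 6.973 cmH2O·s/L.
C = Vt/(Pplat − PEEP) = 604.37 / (10.7 − 3) = 604.37/7.7 = 78.49 mL/cmH2O.
τ = R × C = 6.973 × 0.07849 L/cmH2O = 0.5473 s.
Fraction remaining = e^(−Te/τ) = e^(−0.86/0.5473) = 0.2078; trapped volume = 604.37 × 0.2078 = 125.59 mL.
Additional alveolar pressure from trapping ≈ V_trapped / C = 125.59 / 78.49 = 1.6 cmH2O.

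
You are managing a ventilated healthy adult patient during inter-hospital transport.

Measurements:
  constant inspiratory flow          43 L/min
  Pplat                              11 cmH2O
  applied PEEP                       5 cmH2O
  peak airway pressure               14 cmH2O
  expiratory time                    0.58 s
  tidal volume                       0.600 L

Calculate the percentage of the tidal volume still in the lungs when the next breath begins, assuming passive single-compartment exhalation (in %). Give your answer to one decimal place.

25.0

Flow: 43 L/min ÷ 60 = 0.7167 L/s.
R = (PIP − Pplat)/V̇ = (14 − 11) / 0.7167 = 3.0/0.7167 = 4.186 cmH2O·s/L.
C = Vt/(Pplat − PEEP) = 600.0 / (11 − 5) = 600.0/6.0 = 100.0 mL/cmH2O.
τ = R × C = 4.186 × 0.1 L/cmH2O = 0.4186 s.
Fraction remaining at end-expiration = e^(−Te/τ) = e^(−0.58/0.4186) = 0.2502 → 25.02%.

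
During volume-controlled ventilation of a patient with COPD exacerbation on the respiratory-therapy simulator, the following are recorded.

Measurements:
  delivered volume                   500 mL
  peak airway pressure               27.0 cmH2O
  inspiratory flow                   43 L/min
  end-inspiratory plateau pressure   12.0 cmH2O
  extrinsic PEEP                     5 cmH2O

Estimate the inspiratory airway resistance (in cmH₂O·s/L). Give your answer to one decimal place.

20.9

Flow: 43 L/min ÷ 60 = 0.7167 L/s.
Raw = (PIP − Pplat) / flow = (27.0 − 12.0) / 0.7167 = 15.0 / 0.7167 = 20.929 cmH2O·s/L.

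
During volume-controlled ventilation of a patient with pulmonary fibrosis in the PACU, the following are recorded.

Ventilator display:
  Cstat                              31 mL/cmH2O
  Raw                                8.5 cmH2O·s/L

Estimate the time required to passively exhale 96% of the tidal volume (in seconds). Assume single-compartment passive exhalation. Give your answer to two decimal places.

τ = R × C = 8.5 × 31 mL/cmH2O = 8.5 × 0.031 L/cmH2O = 0.2635 s.
Exhaled fraction f = 1 − e^(−t/τ) → t = −τ·ln(1 − f) = −0.2635·ln(0.04) = 0.8482 s.

0.85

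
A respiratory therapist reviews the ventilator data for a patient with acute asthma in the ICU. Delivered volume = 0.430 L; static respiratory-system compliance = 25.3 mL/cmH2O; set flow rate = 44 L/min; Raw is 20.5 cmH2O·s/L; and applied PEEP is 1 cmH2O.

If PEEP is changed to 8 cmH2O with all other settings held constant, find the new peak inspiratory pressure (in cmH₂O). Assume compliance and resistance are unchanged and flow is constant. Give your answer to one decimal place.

40.0

Flow: 44 L/min ÷ 60 = 0.7333 L/s.
PIP = Vt/C + R·V̇ + PEEP (constant-flow equation of motion).
Only the baseline term changes: ΔPIP = ΔPEEP = 8 − 1 = 7.0 cmH2O.
Original PIP = 430/25.3 + 20.5×0.7333 + 1 = 33.029 cmH2O; new PIP = 33.029 + (7.0) = 40.029 cmH2O.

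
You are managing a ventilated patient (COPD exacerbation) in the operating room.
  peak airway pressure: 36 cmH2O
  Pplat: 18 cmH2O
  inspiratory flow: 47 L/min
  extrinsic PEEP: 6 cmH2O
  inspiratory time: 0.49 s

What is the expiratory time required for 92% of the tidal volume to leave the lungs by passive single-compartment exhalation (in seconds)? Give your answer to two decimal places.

1.86

Flow: 47 L/min ÷ 60 = 0.7833 L/s.
Vt = flow × Ti = 0.7833 L/s × 0.49 s × 1000 mL/L = 383.82 mL.
R = (PIP − Pplat)/V̇ = (36 − 18) / 0.7833 = 18.0/0.7833 = 22.98 cmH2O·s/L.
C = Vt/(Pplat − PEEP) = 383.82 / (18 − 6) = 383.82/12.0 = 31.985 mL/cmH2O.
τ = R × C = 22.98 × 0.03199 L/cmH2O = 0.7351 s.
t = −τ·ln(1 − 0.92) = −0.7351·ln(0.08) = 1.857 s.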